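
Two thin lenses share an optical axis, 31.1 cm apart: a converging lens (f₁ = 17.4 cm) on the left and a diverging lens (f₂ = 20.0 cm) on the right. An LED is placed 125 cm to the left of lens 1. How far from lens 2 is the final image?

Lens 1: 1/d_i1 = 1/f₁ − 1/d_o1 = 1/(17.4) − 1/(125) = 0.04947, so d_i1 = 20.21 cm.
The intermediate image is 20.21 cm to the right of lens 1, which is 31.1 − (20.21) = 10.89 cm to the left of lens 2, so d_o2 = +10.89 cm.
Lens 2 is diverging, so f₂ = −20.0 cm.
Lens 2: 1/d_i2 = 1/f₂ − 1/d_o2 = 1/(-20.0) − 1/(10.89) = -0.1418, so d_i2 = -7.05 cm.
The final image is virtual, 7.05 cm to the left of lens 2 (overall magnification ≈ -0.10).

7.05 cm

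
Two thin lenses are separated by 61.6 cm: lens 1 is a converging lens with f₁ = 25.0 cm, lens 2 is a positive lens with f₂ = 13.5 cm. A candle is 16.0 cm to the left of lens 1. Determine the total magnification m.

Lens 1: 1/d_i1 = 1/(25.0) − 1/(16.0) = -0.02250, so d_i1 = -44.44 cm; m₁ = −d_i1/d_o1 = +2.777.
d_o2 = 61.6 − (-44.44) = 106.0 cm.
Lens 2: 1/d_i2 = 1/(13.5) − 1/(106.0) = 0.06464, so d_i2 = 15.47 cm; m₂ = −d_i2/d_o2 = -0.1459.
m = m₁·m₂ = (+2.777)(-0.1459) = -0.405.

m = -0.405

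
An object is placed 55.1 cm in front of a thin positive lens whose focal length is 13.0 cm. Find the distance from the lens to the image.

17.0 cm

Thin-lens equation: 1/v = 1/f − 1/u = 1/(13.00) − 1/(55.1) = 0.07692 − 0.01815 = 0.05877, so v = 17.0 cm.
The image is real, inverted and reduced, on the far side of the lens.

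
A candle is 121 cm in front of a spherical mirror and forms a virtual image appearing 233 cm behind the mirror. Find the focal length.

Virtual image ⇒ d_i = −233 cm.
1/f = 1/d_o + 1/d_i = 1/(121) + 1/(-233) = 0.003973, so f = 252 cm.
Since f is positive, the spherical mirror is concave.

f = 252 cm (concave)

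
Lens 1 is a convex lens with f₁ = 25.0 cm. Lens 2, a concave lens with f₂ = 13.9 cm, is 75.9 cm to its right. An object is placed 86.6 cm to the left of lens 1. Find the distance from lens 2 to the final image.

Lens 1: 1/d_i1 = 1/f₁ − 1/d_o1 = 1/(25.0) − 1/(86.6) = 0.02845, so d_i1 = 35.15 cm.
The intermediate image is 35.15 cm to the right of lens 1, which is 75.9 − (35.15) = 40.75 cm to the left of lens 2, so d_o2 = +40.75 cm.
Lens 2 is diverging, so f₂ = −13.9 cm.
Lens 2: 1/d_i2 = 1/f₂ − 1/d_o2 = 1/(-13.9) − 1/(40.75) = -0.09648, so d_i2 = -10.4 cm.
The final image is virtual, 10.4 cm to the left of lens 2 (overall magnification ≈ -0.10).

10.4 cm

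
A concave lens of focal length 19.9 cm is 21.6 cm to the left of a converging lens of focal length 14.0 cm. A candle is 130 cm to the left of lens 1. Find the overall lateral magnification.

f₁ = −19.9 cm (diverging).
Lens 1: 1/d_i1 = 1/(-19.9) − 1/(130) = -0.05794, so d_i1 = -17.26 cm; m₁ = −d_i1/d_o1 = +0.1328.
d_o2 = 21.6 − (-17.26) = 38.86 cm.
Lens 2: 1/d_i2 = 1/(14.0) − 1/(38.86) = 0.04570, so d_i2 = 21.88 cm; m₂ = −d_i2/d_o2 = -0.5632.
m = m₁·m₂ = (+0.1328)(-0.5632) = -0.0748.

m = -0.0748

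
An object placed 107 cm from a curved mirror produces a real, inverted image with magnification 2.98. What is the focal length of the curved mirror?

f = 80.1 cm (concave)

m = −d_i/d_o ⇒ d_i = −m·d_o = −(-2.98)·(107) = 318.9 cm.
1/f = 1/d_o + 1/d_i = 1/(107) + 1/(318.9) = 0.01248, so f = 80.1 cm.
Since f is positive, the curved mirror is concave.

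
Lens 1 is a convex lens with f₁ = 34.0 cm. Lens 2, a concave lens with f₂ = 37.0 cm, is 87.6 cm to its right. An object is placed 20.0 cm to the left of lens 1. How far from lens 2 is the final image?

29.1 cm

Lens 1: 1/d_i1 = 1/f₁ − 1/d_o1 = 1/(34.0) − 1/(20.0) = -0.02059, so d_i1 = -48.57 cm.
The intermediate image is 48.57 cm to the left of lens 1 (virtual), which is 87.6 − (-48.57) = 136.2 cm to the left of lens 2, so d_o2 = +136.2 cm.
Lens 2 is diverging, so f₂ = −37.0 cm.
Lens 2: 1/d_i2 = 1/f₂ − 1/d_o2 = 1/(-37.0) − 1/(136.2) = -0.03437, so d_i2 = -29.1 cm.
The final image is virtual, 29.1 cm to the left of lens 2 (overall magnification ≈ 0.52).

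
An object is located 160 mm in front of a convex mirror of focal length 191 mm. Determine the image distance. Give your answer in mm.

For a convex mirror, f = -191 mm.
Mirror equation: 1/s_i = 1/f − 1/s_o = 1/(-191.0) − 1/(160) = -0.005236 − 0.006250 = -0.01149, so s_i = -87.1 mm.
The image is virtual, upright and reduced, behind the mirror.

87.1 mm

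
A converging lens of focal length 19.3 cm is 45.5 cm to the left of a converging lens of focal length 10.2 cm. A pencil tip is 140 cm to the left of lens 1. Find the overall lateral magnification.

m = +0.126

Lens 1: 1/d_i1 = 1/(19.3) − 1/(140) = 0.04467, so d_i1 = 22.39 cm; m₁ = −d_i1/d_o1 = -0.1599.
d_o2 = 45.5 − (22.39) = 23.11 cm.
Lens 2: 1/d_i2 = 1/(10.2) − 1/(23.11) = 0.05477, so d_i2 = 18.26 cm; m₂ = −d_i2/d_o2 = -0.7901.
m = m₁·m₂ = (-0.1599)(-0.7901) = +0.126.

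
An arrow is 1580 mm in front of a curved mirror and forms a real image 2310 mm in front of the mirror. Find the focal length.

Real image ⇒ d_i = +2310 mm.
1/f = 1/d_o + 1/d_i = 1/(1580) + 1/(2310) = 0.001066, so f = 938 mm.
Since f is positive, the curved mirror is concave.

f = 938 mm (concave)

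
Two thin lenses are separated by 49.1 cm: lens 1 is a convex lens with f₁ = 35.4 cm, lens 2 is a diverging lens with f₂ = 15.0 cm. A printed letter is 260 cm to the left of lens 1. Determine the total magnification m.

m = -0.102

Lens 1: 1/d_i1 = 1/(35.4) − 1/(260) = 0.02440, so d_i1 = 40.98 cm; m₁ = −d_i1/d_o1 = -0.1576.
d_o2 = 49.1 − (40.98) = 8.120 cm.
f₂ = −15.0 cm (diverging).
Lens 2: 1/d_i2 = 1/(-15.0) − 1/(8.120) = -0.1898, so d_i2 = -5.268 cm; m₂ = −d_i2/d_o2 = +0.6488.
m = m₁·m₂ = (-0.1576)(+0.6488) = -0.102.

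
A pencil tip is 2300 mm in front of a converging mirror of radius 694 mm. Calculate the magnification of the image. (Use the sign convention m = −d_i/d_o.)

m = -0.178

f = R/2 = 694/2 = 347.0 mm.
1/d_i = 1/f − 1/d_o = 1/(347.0) − 1/(2300) = 0.002447, so d_i = 408.7 mm.
m = −d_i/d_o = −(408.7)/(2300) = -0.178.
The image is real, inverted and reduced, in front of the mirror.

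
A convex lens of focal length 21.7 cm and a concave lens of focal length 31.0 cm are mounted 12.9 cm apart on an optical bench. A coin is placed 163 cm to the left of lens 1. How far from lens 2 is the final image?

19.9 cm

Lens 1: 1/d_i1 = 1/f₁ − 1/d_o1 = 1/(21.7) − 1/(163) = 0.03995, so d_i1 = 25.03 cm.
The intermediate image is 25.03 cm to the right of lens 1, which lies 12.13 cm to the right of lens 2 — a virtual object — so d_o2 = −12.13 cm.
Lens 2 is diverging, so f₂ = −31.0 cm.
Lens 2: 1/d_i2 = 1/f₂ − 1/d_o2 = 1/(-31.0) − 1/(-12.13) = 0.05018, so d_i2 = 19.9 cm.
The final image is real, 19.9 cm to the right of lens 2 (overall magnification ≈ -0.25).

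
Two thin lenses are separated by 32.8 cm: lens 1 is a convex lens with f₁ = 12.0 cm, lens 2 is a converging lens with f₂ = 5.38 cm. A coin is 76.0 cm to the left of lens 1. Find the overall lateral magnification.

m = +0.0766

Lens 1: 1/d_i1 = 1/(12.0) − 1/(76.0) = 0.07018, so d_i1 = 14.25 cm; m₁ = −d_i1/d_o1 = -0.1875.
d_o2 = 32.8 − (14.25) = 18.55 cm.
Lens 2: 1/d_i2 = 1/(5.38) − 1/(18.55) = 0.1320, so d_i2 = 7.578 cm; m₂ = −d_i2/d_o2 = -0.4085.
m = m₁·m₂ = (-0.1875)(-0.4085) = +0.0766.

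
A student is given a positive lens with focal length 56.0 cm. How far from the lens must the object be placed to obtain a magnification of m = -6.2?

m = −d_i/d_o ⇒ d_i = −m·d_o.
1/f = 1/d_o + 1/d_i = 1/d_o − 1/(m·d_o) = (1 − 1/m)/d_o, so d_o = f(1 − 1/m) = (56.00)(1 − 1/(-6.2)) = 65.0 cm.

65.0 cm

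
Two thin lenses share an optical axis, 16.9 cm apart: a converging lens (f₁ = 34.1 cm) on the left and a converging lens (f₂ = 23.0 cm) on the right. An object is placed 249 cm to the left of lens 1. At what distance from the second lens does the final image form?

Lens 1: 1/d_i1 = 1/f₁ − 1/d_o1 = 1/(34.1) − 1/(249) = 0.02531, so d_i1 = 39.51 cm.
The intermediate image is 39.51 cm to the right of lens 1, which lies 22.61 cm to the right of lens 2 — a virtual object — so d_o2 = −22.61 cm.
Lens 2: 1/d_i2 = 1/f₂ − 1/d_o2 = 1/(23.0) − 1/(-22.61) = 0.08771, so d_i2 = 11.4 cm.
The final image is real, 11.4 cm to the right of lens 2 (overall magnification ≈ -0.080).

11.4 cm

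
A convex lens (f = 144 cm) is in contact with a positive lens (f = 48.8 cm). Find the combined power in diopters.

P = +2.74 D

P₁ = 1/f₁ = 1/(1.44 m) = +0.6944 D; P₂ = 1/f₂ = 1/(0.488 m) = +2.049 D.
For thin lenses in contact, P = P₁ + P₂ = (+0.6944) + (+2.049) = +2.74 D.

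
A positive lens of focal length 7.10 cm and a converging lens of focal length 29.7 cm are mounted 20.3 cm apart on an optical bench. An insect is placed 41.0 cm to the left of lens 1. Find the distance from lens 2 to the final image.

19.3 cm

Lens 1: 1/d_i1 = 1/f₁ − 1/d_o1 = 1/(7.10) − 1/(41.0) = 0.1165, so d_i1 = 8.587 cm.
The intermediate image is 8.587 cm to the right of lens 1, which is 20.3 − (8.587) = 11.71 cm to the left of lens 2, so d_o2 = +11.71 cm.
Lens 2: 1/d_i2 = 1/f₂ − 1/d_o2 = 1/(29.7) − 1/(11.71) = -0.05173, so d_i2 = -19.3 cm.
The final image is virtual, 19.3 cm to the left of lens 2 (overall magnification ≈ -0.35).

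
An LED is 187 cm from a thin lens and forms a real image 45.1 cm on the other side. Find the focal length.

f = 36.3 cm (converging)

Real image ⇒ d_i = +45.1 cm.
1/f = 1/d_o + 1/d_i = 1/(187) + 1/(45.1) = 0.02752, so f = 36.3 cm.
Since f is positive, the thin lens is converging.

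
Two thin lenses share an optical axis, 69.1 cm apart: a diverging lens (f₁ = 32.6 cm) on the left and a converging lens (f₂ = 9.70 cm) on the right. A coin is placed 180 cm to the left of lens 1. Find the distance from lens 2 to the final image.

10.8 cm

Lens 1 is diverging, so f₁ = −32.6 cm.
Lens 1: 1/d_i1 = 1/f₁ − 1/d_o1 = 1/(-32.6) − 1/(180) = -0.03623, so d_i1 = -27.60 cm.
The intermediate image is 27.60 cm to the left of lens 1 (virtual), which is 69.1 − (-27.60) = 96.70 cm to the left of lens 2, so d_o2 = +96.70 cm.
Lens 2: 1/d_i2 = 1/f₂ − 1/d_o2 = 1/(9.70) − 1/(96.70) = 0.09275, so d_i2 = 10.8 cm.
The final image is real, 10.8 cm to the right of lens 2 (overall magnification ≈ -0.017).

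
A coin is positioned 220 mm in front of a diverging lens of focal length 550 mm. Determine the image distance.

For a diverging lens, f = -550 mm.
Thin-lens equation: 1/q = 1/f − 1/p = 1/(-550.0) − 1/(220) = -0.001818 − 0.004545 = -0.006364, so q = -157 mm.
The image is virtual, upright and reduced, on the same side as the object.

157 mm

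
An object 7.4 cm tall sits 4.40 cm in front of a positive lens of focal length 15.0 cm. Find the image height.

1/d_i = 1/f − 1/d_o = 1/(15.00) − 1/(4.40) = -0.1606, so d_i = -6.226 cm.
m = −d_i/d_o = +1.415.
|h_i| = |m|·h_o = 1.415 × 7.4 = 10.5 cm. The image is virtual, upright and enlarged, on the same side as the object.

10.5 cm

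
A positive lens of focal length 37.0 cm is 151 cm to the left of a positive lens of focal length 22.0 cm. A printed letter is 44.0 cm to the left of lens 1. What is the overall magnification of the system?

m = -1.12

Lens 1: 1/d_i1 = 1/(37.0) − 1/(44.0) = 0.004300, so d_i1 = 232.6 cm; m₁ = −d_i1/d_o1 = -5.286.
d_o2 = 151 − (232.6) = -81.60 cm (virtual object).
Lens 2: 1/d_i2 = 1/(22.0) − 1/(-81.60) = 0.05771, so d_i2 = 17.33 cm; m₂ = −d_i2/d_o2 = +0.2124.
m = m₁·m₂ = (-5.286)(+0.2124) = -1.12.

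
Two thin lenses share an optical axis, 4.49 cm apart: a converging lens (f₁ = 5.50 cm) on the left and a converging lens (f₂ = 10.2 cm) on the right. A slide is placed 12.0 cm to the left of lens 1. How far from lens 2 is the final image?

3.64 cm

Lens 1: 1/d_i1 = 1/f₁ − 1/d_o1 = 1/(5.50) − 1/(12.0) = 0.09848, so d_i1 = 10.15 cm.
The intermediate image is 10.15 cm to the right of lens 1, which lies 5.660 cm to the right of lens 2 — a virtual object — so d_o2 = −5.660 cm.
Lens 2: 1/d_i2 = 1/f₂ − 1/d_o2 = 1/(10.2) − 1/(-5.660) = 0.2747, so d_i2 = 3.64 cm.
The final image is real, 3.64 cm to the right of lens 2 (overall magnification ≈ -0.54).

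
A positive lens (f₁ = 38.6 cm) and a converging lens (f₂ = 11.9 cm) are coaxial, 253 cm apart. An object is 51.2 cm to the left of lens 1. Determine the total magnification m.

m = +0.433

Lens 1: 1/d_i1 = 1/(38.6) − 1/(51.2) = 0.006375, so d_i1 = 156.9 cm; m₁ = −d_i1/d_o1 = -3.064.
d_o2 = 253 − (156.9) = 96.10 cm.
Lens 2: 1/d_i2 = 1/(11.9) − 1/(96.10) = 0.07363, so d_i2 = 13.58 cm; m₂ = −d_i2/d_o2 = -0.1413.
m = m₁·m₂ = (-3.064)(-0.1413) = +0.433.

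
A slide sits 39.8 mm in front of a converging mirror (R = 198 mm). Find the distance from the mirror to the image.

66.6 mm

f = R/2 = 198/2 = 99.00 mm.
Mirror equation: 1/s_i = 1/f − 1/s_o = 1/(99.00) − 1/(39.8) = 0.01010 − 0.02513 = -0.01502, so s_i = -66.6 mm.
The image is virtual, upright and enlarged, behind the mirror.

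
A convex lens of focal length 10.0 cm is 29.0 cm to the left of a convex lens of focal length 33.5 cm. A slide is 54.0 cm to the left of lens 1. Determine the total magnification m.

Lens 1: 1/d_i1 = 1/(10.0) − 1/(54.0) = 0.08148, so d_i1 = 12.27 cm; m₁ = −d_i1/d_o1 = -0.2272.
d_o2 = 29.0 − (12.27) = 16.73 cm.
Lens 2: 1/d_i2 = 1/(33.5) − 1/(16.73) = -0.02992, so d_i2 = -33.42 cm; m₂ = −d_i2/d_o2 = +1.998.
m = m₁·m₂ = (-0.2272)(+1.998) = -0.454.

m = -0.454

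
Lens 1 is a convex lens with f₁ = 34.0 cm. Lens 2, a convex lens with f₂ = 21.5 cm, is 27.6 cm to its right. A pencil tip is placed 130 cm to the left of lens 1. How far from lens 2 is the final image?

9.93 cm

Lens 1: 1/d_i1 = 1/f₁ − 1/d_o1 = 1/(34.0) − 1/(130) = 0.02172, so d_i1 = 46.04 cm.
The intermediate image is 46.04 cm to the right of lens 1, which lies 18.44 cm to the right of lens 2 — a virtual object — so d_o2 = −18.44 cm.
Lens 2: 1/d_i2 = 1/f₂ − 1/d_o2 = 1/(21.5) − 1/(-18.44) = 0.1007, so d_i2 = 9.93 cm.
The final image is real, 9.93 cm to the right of lens 2 (overall magnification ≈ -0.19).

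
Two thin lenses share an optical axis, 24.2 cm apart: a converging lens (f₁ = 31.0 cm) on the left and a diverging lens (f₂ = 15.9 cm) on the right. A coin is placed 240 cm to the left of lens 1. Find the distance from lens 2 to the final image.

Lens 1: 1/d_i1 = 1/f₁ − 1/d_o1 = 1/(31.0) − 1/(240) = 0.02809, so d_i1 = 35.60 cm.
The intermediate image is 35.60 cm to the right of lens 1, which lies 11.40 cm to the right of lens 2 — a virtual object — so d_o2 = −11.40 cm.
Lens 2 is diverging, so f₂ = −15.9 cm.
Lens 2: 1/d_i2 = 1/f₂ − 1/d_o2 = 1/(-15.9) − 1/(-11.40) = 0.02483, so d_i2 = 40.3 cm.
The final image is real, 40.3 cm to the right of lens 2 (overall magnification ≈ -0.52).

40.3 cm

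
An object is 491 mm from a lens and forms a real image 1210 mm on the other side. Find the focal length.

Real image ⇒ d_i = +1210 mm.
1/f = 1/d_o + 1/d_i = 1/(491) + 1/(1210) = 0.002863, so f = 349 mm.
Since f is positive, the lens is converging.

f = 349 mm (converging)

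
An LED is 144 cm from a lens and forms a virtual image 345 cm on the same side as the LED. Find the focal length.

Virtual image ⇒ d_i = −345 cm.
1/f = 1/d_o + 1/d_i = 1/(144) + 1/(-345) = 0.004046, so f = 247 cm.
Since f is positive, the lens is converging.

f = 247 cm (converging)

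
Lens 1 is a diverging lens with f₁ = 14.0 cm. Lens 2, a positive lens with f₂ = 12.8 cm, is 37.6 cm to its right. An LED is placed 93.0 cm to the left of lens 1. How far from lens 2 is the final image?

17.2 cm

Lens 1 is diverging, so f₁ = −14.0 cm.
Lens 1: 1/d_i1 = 1/f₁ − 1/d_o1 = 1/(-14.0) − 1/(93.0) = -0.08218, so d_i1 = -12.17 cm.
The intermediate image is 12.17 cm to the left of lens 1 (virtual), which is 37.6 − (-12.17) = 49.77 cm to the left of lens 2, so d_o2 = +49.77 cm.
Lens 2: 1/d_i2 = 1/f₂ − 1/d_o2 = 1/(12.8) − 1/(49.77) = 0.05803, so d_i2 = 17.2 cm.
The final image is real, 17.2 cm to the right of lens 2 (overall magnification ≈ -0.045).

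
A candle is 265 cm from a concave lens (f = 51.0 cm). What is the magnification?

m = +0.161

For a concave lens, f = -51.0 cm.
1/d_i = 1/f − 1/d_o = 1/(-51.00) − 1/(265) = -0.02338, so d_i = -42.77 cm.
m = −d_i/d_o = −(-42.77)/(265) = +0.161.
The image is virtual, upright and reduced, on the same side as the object.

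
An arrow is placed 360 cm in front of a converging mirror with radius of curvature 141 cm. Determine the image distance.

f = R/2 = 141/2 = 70.50 cm.
Mirror equation: 1/s_i = 1/f − 1/s_o = 1/(70.50) − 1/(360) = 0.01418 − 0.002778 = 0.01141, so s_i = 87.7 cm.
The image is real, inverted and reduced, in front of the mirror.

87.7 cm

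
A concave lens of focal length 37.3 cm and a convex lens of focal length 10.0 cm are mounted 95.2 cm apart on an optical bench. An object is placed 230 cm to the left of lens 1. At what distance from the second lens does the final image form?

10.9 cm

Lens 1 is diverging, so f₁ = −37.3 cm.
Lens 1: 1/d_i1 = 1/f₁ − 1/d_o1 = 1/(-37.3) − 1/(230) = -0.03116, so d_i1 = -32.10 cm.
The intermediate image is 32.10 cm to the left of lens 1 (virtual), which is 95.2 − (-32.10) = 127.3 cm to the left of lens 2, so d_o2 = +127.3 cm.
Lens 2: 1/d_i2 = 1/f₂ − 1/d_o2 = 1/(10.0) − 1/(127.3) = 0.09214, so d_i2 = 10.9 cm.
The final image is real, 10.9 cm to the right of lens 2 (overall magnification ≈ -0.012).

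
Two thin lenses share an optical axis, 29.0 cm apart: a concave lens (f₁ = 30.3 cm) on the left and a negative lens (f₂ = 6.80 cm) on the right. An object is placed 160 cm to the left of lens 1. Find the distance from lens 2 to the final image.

Lens 1 is diverging, so f₁ = −30.3 cm.
Lens 1: 1/d_i1 = 1/f₁ − 1/d_o1 = 1/(-30.3) − 1/(160) = -0.03925, so d_i1 = -25.48 cm.
The intermediate image is 25.48 cm to the left of lens 1 (virtual), which is 29.0 − (-25.48) = 54.48 cm to the left of lens 2, so d_o2 = +54.48 cm.
Lens 2 is diverging, so f₂ = −6.80 cm.
Lens 2: 1/d_i2 = 1/f₂ − 1/d_o2 = 1/(-6.80) − 1/(54.48) = -0.1654, so d_i2 = -6.05 cm.
The final image is virtual, 6.05 cm to the left of lens 2 (overall magnification ≈ 0.018).

6.05 cm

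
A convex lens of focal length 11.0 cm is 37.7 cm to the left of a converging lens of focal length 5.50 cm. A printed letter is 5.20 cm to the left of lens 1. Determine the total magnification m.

Lens 1: 1/d_i1 = 1/(11.0) − 1/(5.20) = -0.1014, so d_i1 = -9.862 cm; m₁ = −d_i1/d_o1 = +1.897.
d_o2 = 37.7 − (-9.862) = 47.56 cm.
Lens 2: 1/d_i2 = 1/(5.50) − 1/(47.56) = 0.1608, so d_i2 = 6.219 cm; m₂ = −d_i2/d_o2 = -0.1308.
m = m₁·m₂ = (+1.897)(-0.1308) = -0.248.

m = -0.248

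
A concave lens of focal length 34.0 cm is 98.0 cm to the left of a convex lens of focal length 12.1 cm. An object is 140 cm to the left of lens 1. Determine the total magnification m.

m = -0.0209

f₁ = −34.0 cm (diverging).
Lens 1: 1/d_i1 = 1/(-34.0) − 1/(140) = -0.03655, so d_i1 = -27.36 cm; m₁ = −d_i1/d_o1 = +0.1954.
d_o2 = 98.0 − (-27.36) = 125.4 cm.
Lens 2: 1/d_i2 = 1/(12.1) − 1/(125.4) = 0.07467, so d_i2 = 13.39 cm; m₂ = −d_i2/d_o2 = -0.1068.
m = m₁·m₂ = (+0.1954)(-0.1068) = -0.0209.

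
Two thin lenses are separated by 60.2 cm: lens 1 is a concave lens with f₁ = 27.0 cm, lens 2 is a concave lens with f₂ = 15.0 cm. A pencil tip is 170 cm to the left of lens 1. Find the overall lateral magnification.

m = +0.0209

f₁ = −27.0 cm (diverging).
Lens 1: 1/d_i1 = 1/(-27.0) − 1/(170) = -0.04292, so d_i1 = -23.30 cm; m₁ = −d_i1/d_o1 = +0.1371.
d_o2 = 60.2 − (-23.30) = 83.50 cm.
f₂ = −15.0 cm (diverging).
Lens 2: 1/d_i2 = 1/(-15.0) − 1/(83.50) = -0.07864, so d_i2 = -12.72 cm; m₂ = −d_i2/d_o2 = +0.1523.
m = m₁·m₂ = (+0.1371)(+0.1523) = +0.0209.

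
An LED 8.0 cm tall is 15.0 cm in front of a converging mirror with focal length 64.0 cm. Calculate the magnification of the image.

m = +1.31

1/d_i = 1/f − 1/d_o = 1/(64.00) − 1/(15.0) = -0.05104, so d_i = -19.59 cm.
m = −d_i/d_o = −(-19.59)/(15.0) = +1.31.
The image is virtual, upright and enlarged, behind the mirror.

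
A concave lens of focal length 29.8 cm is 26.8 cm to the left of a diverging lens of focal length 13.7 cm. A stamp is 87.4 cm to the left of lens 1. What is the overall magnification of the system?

m = +0.0555

f₁ = −29.8 cm (diverging).
Lens 1: 1/d_i1 = 1/(-29.8) − 1/(87.4) = -0.04500, so d_i1 = -22.22 cm; m₁ = −d_i1/d_o1 = +0.2542.
d_o2 = 26.8 − (-22.22) = 49.02 cm.
f₂ = −13.7 cm (diverging).
Lens 2: 1/d_i2 = 1/(-13.7) − 1/(49.02) = -0.09339, so d_i2 = -10.71 cm; m₂ = −d_i2/d_o2 = +0.2184.
m = m₁·m₂ = (+0.2542)(+0.2184) = +0.0555.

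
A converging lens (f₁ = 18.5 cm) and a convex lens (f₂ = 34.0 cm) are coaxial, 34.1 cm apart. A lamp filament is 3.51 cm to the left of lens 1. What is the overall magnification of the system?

Lens 1: 1/d_i1 = 1/(18.5) − 1/(3.51) = -0.2308, so d_i1 = -4.332 cm; m₁ = −d_i1/d_o1 = +1.234.
d_o2 = 34.1 − (-4.332) = 38.43 cm.
Lens 2: 1/d_i2 = 1/(34.0) − 1/(38.43) = 0.003390, so d_i2 = 294.9 cm; m₂ = −d_i2/d_o2 = -7.675.
m = m₁·m₂ = (+1.234)(-7.675) = -9.47.

m = -9.47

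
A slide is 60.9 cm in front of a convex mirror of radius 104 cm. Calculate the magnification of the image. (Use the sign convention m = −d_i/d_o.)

m = +0.461

f = R/2 = 104/2 = 52.00 cm; for a convex mirror, f = -52.00 cm.
1/d_i = 1/f − 1/d_o = 1/(-52.00) − 1/(60.9) = -0.03565, so d_i = -28.05 cm.
m = −d_i/d_o = −(-28.05)/(60.9) = +0.461.
The image is virtual, upright and reduced, behind the mirror.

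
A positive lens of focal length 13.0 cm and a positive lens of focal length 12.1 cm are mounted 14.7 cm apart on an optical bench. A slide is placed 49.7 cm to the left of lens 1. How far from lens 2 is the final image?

Lens 1: 1/d_i1 = 1/f₁ − 1/d_o1 = 1/(13.0) − 1/(49.7) = 0.05680, so d_i1 = 17.60 cm.
The intermediate image is 17.60 cm to the right of lens 1, which lies 2.900 cm to the right of lens 2 — a virtual object — so d_o2 = −2.900 cm.
Lens 2: 1/d_i2 = 1/f₂ − 1/d_o2 = 1/(12.1) − 1/(-2.900) = 0.4275, so d_i2 = 2.34 cm.
The final image is real, 2.34 cm to the right of lens 2 (overall magnification ≈ -0.29).

2.34 cm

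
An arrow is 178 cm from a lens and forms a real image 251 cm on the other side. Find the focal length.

Real image ⇒ d_i = +251 cm.
1/f = 1/d_o + 1/d_i = 1/(178) + 1/(251) = 0.009602, so f = 104 cm.
Since f is positive, the lens is converging.

f = 104 cm (converging)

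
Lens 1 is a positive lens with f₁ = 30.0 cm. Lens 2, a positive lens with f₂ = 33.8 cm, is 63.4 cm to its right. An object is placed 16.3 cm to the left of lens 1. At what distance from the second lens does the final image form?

Lens 1: 1/d_i1 = 1/f₁ − 1/d_o1 = 1/(30.0) − 1/(16.3) = -0.02802, so d_i1 = -35.69 cm.
The intermediate image is 35.69 cm to the left of lens 1 (virtual), which is 63.4 − (-35.69) = 99.09 cm to the left of lens 2, so d_o2 = +99.09 cm.
Lens 2: 1/d_i2 = 1/f₂ − 1/d_o2 = 1/(33.8) − 1/(99.09) = 0.01949, so d_i2 = 51.3 cm.
The final image is real, 51.3 cm to the right of lens 2 (overall magnification ≈ -1.1).

51.3 cm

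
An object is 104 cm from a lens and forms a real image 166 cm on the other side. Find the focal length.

Real image ⇒ d_i = +166 cm.
1/f = 1/d_o + 1/d_i = 1/(104) + 1/(166) = 0.01564, so f = 63.9 cm.
Since f is positive, the lens is converging.

f = 63.9 cm (converging)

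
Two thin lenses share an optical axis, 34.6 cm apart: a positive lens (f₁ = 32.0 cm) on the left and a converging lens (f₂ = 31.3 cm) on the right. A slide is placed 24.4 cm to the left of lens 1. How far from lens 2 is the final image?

Lens 1: 1/d_i1 = 1/f₁ − 1/d_o1 = 1/(32.0) − 1/(24.4) = -0.009734, so d_i1 = -102.7 cm.
The intermediate image is 102.7 cm to the left of lens 1 (virtual), which is 34.6 − (-102.7) = 137.3 cm to the left of lens 2, so d_o2 = +137.3 cm.
Lens 2: 1/d_i2 = 1/f₂ − 1/d_o2 = 1/(31.3) − 1/(137.3) = 0.02467, so d_i2 = 40.5 cm.
The final image is real, 40.5 cm to the right of lens 2 (overall magnification ≈ -1.2).

40.5 cm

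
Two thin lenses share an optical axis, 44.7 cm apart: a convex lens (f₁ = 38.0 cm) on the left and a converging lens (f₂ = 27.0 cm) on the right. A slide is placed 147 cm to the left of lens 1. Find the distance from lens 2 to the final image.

Lens 1: 1/d_i1 = 1/f₁ − 1/d_o1 = 1/(38.0) − 1/(147) = 0.01951, so d_i1 = 51.25 cm.
The intermediate image is 51.25 cm to the right of lens 1, which lies 6.550 cm to the right of lens 2 — a virtual object — so d_o2 = −6.550 cm.
Lens 2: 1/d_i2 = 1/f₂ − 1/d_o2 = 1/(27.0) − 1/(-6.550) = 0.1897, so d_i2 = 5.27 cm.
The final image is real, 5.27 cm to the right of lens 2 (overall magnification ≈ -0.28).

5.27 cm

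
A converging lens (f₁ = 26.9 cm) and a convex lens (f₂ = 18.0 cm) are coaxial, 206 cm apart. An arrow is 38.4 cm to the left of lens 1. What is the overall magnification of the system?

Lens 1: 1/d_i1 = 1/(26.9) − 1/(38.4) = 0.01113, so d_i1 = 89.82 cm; m₁ = −d_i1/d_o1 = -2.339.
d_o2 = 206 − (89.82) = 116.2 cm.
Lens 2: 1/d_i2 = 1/(18.0) − 1/(116.2) = 0.04695, so d_i2 = 21.30 cm; m₂ = −d_i2/d_o2 = -0.1833.
m = m₁·m₂ = (-2.339)(-0.1833) = +0.429.

m = +0.429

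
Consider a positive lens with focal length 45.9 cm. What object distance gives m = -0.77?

106 cm

m = −d_i/d_o ⇒ d_i = −m·d_o.
1/f = 1/d_o + 1/d_i = 1/d_o − 1/(m·d_o) = (1 − 1/m)/d_o, so d_o = f(1 − 1/m) = (45.90)(1 − 1/(-0.77)) = 106 cm.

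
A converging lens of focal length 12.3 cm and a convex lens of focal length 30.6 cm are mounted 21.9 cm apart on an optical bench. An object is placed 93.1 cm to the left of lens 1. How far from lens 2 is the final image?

Lens 1: 1/d_i1 = 1/f₁ − 1/d_o1 = 1/(12.3) − 1/(93.1) = 0.07056, so d_i1 = 14.17 cm.
The intermediate image is 14.17 cm to the right of lens 1, which is 21.9 − (14.17) = 7.730 cm to the left of lens 2, so d_o2 = +7.730 cm.
Lens 2: 1/d_i2 = 1/f₂ − 1/d_o2 = 1/(30.6) − 1/(7.730) = -0.09669, so d_i2 = -10.3 cm.
The final image is virtual, 10.3 cm to the left of lens 2 (overall magnification ≈ -0.20).

10.3 cm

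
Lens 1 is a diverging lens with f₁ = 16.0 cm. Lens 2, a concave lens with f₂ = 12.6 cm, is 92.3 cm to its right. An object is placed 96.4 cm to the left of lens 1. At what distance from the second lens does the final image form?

Lens 1 is diverging, so f₁ = −16.0 cm.
Lens 1: 1/d_i1 = 1/f₁ − 1/d_o1 = 1/(-16.0) − 1/(96.4) = -0.07287, so d_i1 = -13.72 cm.
The intermediate image is 13.72 cm to the left of lens 1 (virtual), which is 92.3 − (-13.72) = 106.0 cm to the left of lens 2, so d_o2 = +106.0 cm.
Lens 2 is diverging, so f₂ = −12.6 cm.
Lens 2: 1/d_i2 = 1/f₂ − 1/d_o2 = 1/(-12.6) − 1/(106.0) = -0.08880, so d_i2 = -11.3 cm.
The final image is virtual, 11.3 cm to the left of lens 2 (overall magnification ≈ 0.015).

11.3 cm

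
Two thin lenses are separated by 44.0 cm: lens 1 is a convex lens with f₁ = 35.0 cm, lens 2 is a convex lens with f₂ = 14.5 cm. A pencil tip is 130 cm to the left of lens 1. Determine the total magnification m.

Lens 1: 1/d_i1 = 1/(35.0) − 1/(130) = 0.02088, so d_i1 = 47.89 cm; m₁ = −d_i1/d_o1 = -0.3684.
d_o2 = 44.0 − (47.89) = -3.890 cm (virtual object).
Lens 2: 1/d_i2 = 1/(14.5) − 1/(-3.890) = 0.3260, so d_i2 = 3.067 cm; m₂ = −d_i2/d_o2 = +0.7885.
m = m₁·m₂ = (-0.3684)(+0.7885) = -0.290.

m = -0.290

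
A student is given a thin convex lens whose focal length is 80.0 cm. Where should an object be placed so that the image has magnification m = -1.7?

m = −d_i/d_o ⇒ d_i = −m·d_o.
1/f = 1/d_o + 1/d_i = 1/d_o − 1/(m·d_o) = (1 − 1/m)/d_o, so d_o = f(1 − 1/m) = (80.00)(1 − 1/(-1.7)) = 127 cm.

127 cm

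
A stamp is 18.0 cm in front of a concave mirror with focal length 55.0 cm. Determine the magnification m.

1/d_i = 1/f − 1/d_o = 1/(55.00) − 1/(18.0) = -0.03737, so d_i = -26.76 cm.
m = −d_i/d_o = −(-26.76)/(18.0) = +1.49.
The image is virtual, upright and enlarged, behind the mirror.

m = +1.49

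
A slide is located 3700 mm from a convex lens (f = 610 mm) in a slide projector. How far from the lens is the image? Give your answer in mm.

Lens equation: 1/v = 1/f − 1/u = 1/(610.0) − 1/(3700) = 0.001639 − 0.0002703 = 0.001369, so v = 730 mm.
The image is real, inverted and reduced, on the far side of the lens.

730 mm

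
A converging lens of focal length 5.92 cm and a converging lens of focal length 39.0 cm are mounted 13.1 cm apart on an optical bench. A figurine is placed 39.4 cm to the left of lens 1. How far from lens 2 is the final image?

7.28 cm

Lens 1: 1/d_i1 = 1/f₁ − 1/d_o1 = 1/(5.92) − 1/(39.4) = 0.1435, so d_i1 = 6.967 cm.
The intermediate image is 6.967 cm to the right of lens 1, which is 13.1 − (6.967) = 6.133 cm to the left of lens 2, so d_o2 = +6.133 cm.
Lens 2: 1/d_i2 = 1/f₂ − 1/d_o2 = 1/(39.0) − 1/(6.133) = -0.1374, so d_i2 = -7.28 cm.
The final image is virtual, 7.28 cm to the left of lens 2 (overall magnification ≈ -0.21).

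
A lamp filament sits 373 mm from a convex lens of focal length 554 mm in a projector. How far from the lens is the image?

Thin-lens equation: 1/s_i = 1/f − 1/s_o = 1/(554.0) − 1/(373) = 0.001805 − 0.002681 = -0.0008759, so s_i = -1140 mm.
The image is virtual, upright and enlarged, on the same side as the object.

1140 mm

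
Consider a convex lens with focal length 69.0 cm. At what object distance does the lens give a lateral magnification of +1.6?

25.9 cm

m = −d_i/d_o ⇒ d_i = −m·d_o.
1/f = 1/d_o + 1/d_i = 1/d_o − 1/(m·d_o) = (1 − 1/m)/d_o, so d_o = f(1 − 1/m) = (69.00)(1 − 1/(+1.6)) = 25.9 cm.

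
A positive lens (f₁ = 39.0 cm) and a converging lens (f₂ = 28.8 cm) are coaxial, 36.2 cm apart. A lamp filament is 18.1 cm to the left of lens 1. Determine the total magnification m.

Lens 1: 1/d_i1 = 1/(39.0) − 1/(18.1) = -0.02961, so d_i1 = -33.78 cm; m₁ = −d_i1/d_o1 = +1.866.
d_o2 = 36.2 − (-33.78) = 69.98 cm.
Lens 2: 1/d_i2 = 1/(28.8) − 1/(69.98) = 0.02043, so d_i2 = 48.94 cm; m₂ = −d_i2/d_o2 = -0.6994.
m = m₁·m₂ = (+1.866)(-0.6994) = -1.31.

m = -1.31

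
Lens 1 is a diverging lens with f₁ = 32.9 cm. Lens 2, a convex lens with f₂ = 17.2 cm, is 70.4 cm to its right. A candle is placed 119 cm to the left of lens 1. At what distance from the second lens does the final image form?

Lens 1 is diverging, so f₁ = −32.9 cm.
Lens 1: 1/d_i1 = 1/f₁ − 1/d_o1 = 1/(-32.9) − 1/(119) = -0.03880, so d_i1 = -25.77 cm.
The intermediate image is 25.77 cm to the left of lens 1 (virtual), which is 70.4 − (-25.77) = 96.17 cm to the left of lens 2, so d_o2 = +96.17 cm.
Lens 2: 1/d_i2 = 1/f₂ − 1/d_o2 = 1/(17.2) − 1/(96.17) = 0.04774, so d_i2 = 20.9 cm.
The final image is real, 20.9 cm to the right of lens 2 (overall magnification ≈ -0.047).

20.9 cm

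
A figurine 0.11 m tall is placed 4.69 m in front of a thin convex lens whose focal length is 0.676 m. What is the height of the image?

1/d_i = 1/f − 1/d_o = 1/(0.6760) − 1/(4.69) = 1.266, so d_i = 0.7898 m.
m = −d_i/d_o = -0.1684.
|h_i| = |m|·h_o = 0.1684 × 0.11 = 0.0185 m. The image is real, inverted and reduced, on the far side of the lens.

0.0185 m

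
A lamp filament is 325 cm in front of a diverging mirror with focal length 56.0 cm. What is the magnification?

For a diverging mirror, f = -56.0 cm.
1/d_i = 1/f − 1/d_o = 1/(-56.00) − 1/(325) = -0.02093, so d_i = -47.77 cm.
m = −d_i/d_o = −(-47.77)/(325) = +0.147.
The image is virtual, upright and reduced, behind the mirror.

m = +0.147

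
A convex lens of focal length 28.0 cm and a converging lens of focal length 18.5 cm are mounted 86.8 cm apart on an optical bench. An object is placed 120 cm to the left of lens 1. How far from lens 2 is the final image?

Lens 1: 1/d_i1 = 1/f₁ − 1/d_o1 = 1/(28.0) − 1/(120) = 0.02738, so d_i1 = 36.52 cm.
The intermediate image is 36.52 cm to the right of lens 1, which is 86.8 − (36.52) = 50.28 cm to the left of lens 2, so d_o2 = +50.28 cm.
Lens 2: 1/d_i2 = 1/f₂ − 1/d_o2 = 1/(18.5) − 1/(50.28) = 0.03417, so d_i2 = 29.3 cm.
The final image is real, 29.3 cm to the right of lens 2 (overall magnification ≈ 0.18).

29.3 cm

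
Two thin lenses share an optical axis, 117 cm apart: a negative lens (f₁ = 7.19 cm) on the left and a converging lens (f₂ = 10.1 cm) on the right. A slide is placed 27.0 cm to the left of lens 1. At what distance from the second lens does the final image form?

11.0 cm

Lens 1 is diverging, so f₁ = −7.19 cm.
Lens 1: 1/d_i1 = 1/f₁ − 1/d_o1 = 1/(-7.19) − 1/(27.0) = -0.1761, so d_i1 = -5.678 cm.
The intermediate image is 5.678 cm to the left of lens 1 (virtual), which is 117 − (-5.678) = 122.7 cm to the left of lens 2, so d_o2 = +122.7 cm.
Lens 2: 1/d_i2 = 1/f₂ − 1/d_o2 = 1/(10.1) − 1/(122.7) = 0.09086, so d_i2 = 11.0 cm.
The final image is real, 11.0 cm to the right of lens 2 (overall magnification ≈ -0.019).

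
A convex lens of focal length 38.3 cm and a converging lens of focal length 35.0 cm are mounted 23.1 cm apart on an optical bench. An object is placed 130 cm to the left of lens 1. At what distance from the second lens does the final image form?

16.5 cm

Lens 1: 1/d_i1 = 1/f₁ − 1/d_o1 = 1/(38.3) − 1/(130) = 0.01842, so d_i1 = 54.30 cm.
The intermediate image is 54.30 cm to the right of lens 1, which lies 31.20 cm to the right of lens 2 — a virtual object — so d_o2 = −31.20 cm.
Lens 2: 1/d_i2 = 1/f₂ − 1/d_o2 = 1/(35.0) − 1/(-31.20) = 0.06062, so d_i2 = 16.5 cm.
The final image is real, 16.5 cm to the right of lens 2 (overall magnification ≈ -0.22).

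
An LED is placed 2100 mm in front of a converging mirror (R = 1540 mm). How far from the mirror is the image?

f = R/2 = 1540/2 = 770.0 mm.
Mirror equation: 1/q = 1/f − 1/p = 1/(770.0) − 1/(2100) = 0.001299 − 0.0004762 = 0.0008225, so q = 1220 mm.
The image is real, inverted and reduced, in front of the mirror.

1220 mm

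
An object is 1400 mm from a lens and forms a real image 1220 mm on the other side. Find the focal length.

f = 652 mm (converging)

Real image ⇒ d_i = +1220 mm.
1/f = 1/d_o + 1/d_i = 1/(1400) + 1/(1220) = 0.001534, so f = 652 mm.
Since f is positive, the lens is converging.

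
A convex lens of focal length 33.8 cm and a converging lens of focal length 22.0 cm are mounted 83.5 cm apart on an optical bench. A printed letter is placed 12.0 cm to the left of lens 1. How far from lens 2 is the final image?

Lens 1: 1/d_i1 = 1/f₁ − 1/d_o1 = 1/(33.8) − 1/(12.0) = -0.05375, so d_i1 = -18.61 cm.
The intermediate image is 18.61 cm to the left of lens 1 (virtual), which is 83.5 − (-18.61) = 102.1 cm to the left of lens 2, so d_o2 = +102.1 cm.
Lens 2: 1/d_i2 = 1/f₂ − 1/d_o2 = 1/(22.0) − 1/(102.1) = 0.03566, so d_i2 = 28.0 cm.
The final image is real, 28.0 cm to the right of lens 2 (overall magnification ≈ -0.43).

28.0 cm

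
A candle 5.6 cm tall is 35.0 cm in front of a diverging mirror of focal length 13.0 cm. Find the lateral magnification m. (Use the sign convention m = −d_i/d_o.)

For a diverging mirror, f = -13.0 cm.
1/d_i = 1/f − 1/d_o = 1/(-13.00) − 1/(35.0) = -0.1055, so d_i = -9.479 cm.
m = −d_i/d_o = −(-9.479)/(35.0) = +0.271.
The image is virtual, upright and reduced, behind the mirror.

m = +0.271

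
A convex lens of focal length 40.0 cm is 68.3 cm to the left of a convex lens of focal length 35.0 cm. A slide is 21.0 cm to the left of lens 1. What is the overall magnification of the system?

m = -0.951

Lens 1: 1/d_i1 = 1/(40.0) − 1/(21.0) = -0.02262, so d_i1 = -44.21 cm; m₁ = −d_i1/d_o1 = +2.105.
d_o2 = 68.3 − (-44.21) = 112.5 cm.
Lens 2: 1/d_i2 = 1/(35.0) − 1/(112.5) = 0.01968, so d_i2 = 50.81 cm; m₂ = −d_i2/d_o2 = -0.4516.
m = m₁·m₂ = (+2.105)(-0.4516) = -0.951.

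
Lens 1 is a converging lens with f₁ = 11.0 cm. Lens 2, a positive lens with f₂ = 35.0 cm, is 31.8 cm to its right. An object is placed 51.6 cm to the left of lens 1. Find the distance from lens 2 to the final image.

36.3 cm

Lens 1: 1/d_i1 = 1/f₁ − 1/d_o1 = 1/(11.0) − 1/(51.6) = 0.07153, so d_i1 = 13.98 cm.
The intermediate image is 13.98 cm to the right of lens 1, which is 31.8 − (13.98) = 17.82 cm to the left of lens 2, so d_o2 = +17.82 cm.
Lens 2: 1/d_i2 = 1/f₂ − 1/d_o2 = 1/(35.0) − 1/(17.82) = -0.02755, so d_i2 = -36.3 cm.
The final image is virtual, 36.3 cm to the left of lens 2 (overall magnification ≈ -0.55).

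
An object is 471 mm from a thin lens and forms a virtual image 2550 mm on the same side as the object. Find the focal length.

f = 578 mm (converging)

Virtual image ⇒ d_i = −2550 mm.
1/f = 1/d_o + 1/d_i = 1/(471) + 1/(-2550) = 0.001731, so f = 578 mm.
Since f is positive, the thin lens is converging.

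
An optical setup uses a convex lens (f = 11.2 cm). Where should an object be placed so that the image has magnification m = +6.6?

9.50 cm

m = −d_i/d_o ⇒ d_i = −m·d_o.
1/f = 1/d_o + 1/d_i = 1/d_o − 1/(m·d_o) = (1 − 1/m)/d_o, so d_o = f(1 − 1/m) = (11.20)(1 − 1/(+6.6)) = 9.50 cm.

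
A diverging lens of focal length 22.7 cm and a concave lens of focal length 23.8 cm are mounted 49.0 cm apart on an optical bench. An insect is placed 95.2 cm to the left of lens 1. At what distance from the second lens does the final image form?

17.6 cm

Lens 1 is diverging, so f₁ = −22.7 cm.
Lens 1: 1/d_i1 = 1/f₁ − 1/d_o1 = 1/(-22.7) − 1/(95.2) = -0.05456, so d_i1 = -18.33 cm.
The intermediate image is 18.33 cm to the left of lens 1 (virtual), which is 49.0 − (-18.33) = 67.33 cm to the left of lens 2, so d_o2 = +67.33 cm.
Lens 2 is diverging, so f₂ = −23.8 cm.
Lens 2: 1/d_i2 = 1/f₂ − 1/d_o2 = 1/(-23.8) − 1/(67.33) = -0.05687, so d_i2 = -17.6 cm.
The final image is virtual, 17.6 cm to the left of lens 2 (overall magnification ≈ 0.050).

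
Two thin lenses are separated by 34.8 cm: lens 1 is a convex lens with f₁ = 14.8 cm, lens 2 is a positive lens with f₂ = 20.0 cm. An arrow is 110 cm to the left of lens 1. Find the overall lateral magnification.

Lens 1: 1/d_i1 = 1/(14.8) − 1/(110) = 0.05848, so d_i1 = 17.10 cm; m₁ = −d_i1/d_o1 = -0.1555.
d_o2 = 34.8 − (17.10) = 17.70 cm.
Lens 2: 1/d_i2 = 1/(20.0) − 1/(17.70) = -0.006497, so d_i2 = -153.9 cm; m₂ = −d_i2/d_o2 = +8.696.
m = m₁·m₂ = (-0.1555)(+8.696) = -1.35.

m = -1.35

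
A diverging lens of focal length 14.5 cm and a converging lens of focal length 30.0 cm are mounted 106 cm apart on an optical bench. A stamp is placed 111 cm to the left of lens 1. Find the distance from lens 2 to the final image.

Lens 1 is diverging, so f₁ = −14.5 cm.
Lens 1: 1/d_i1 = 1/f₁ − 1/d_o1 = 1/(-14.5) − 1/(111) = -0.07797, so d_i1 = -12.82 cm.
The intermediate image is 12.82 cm to the left of lens 1 (virtual), which is 106 − (-12.82) = 118.8 cm to the left of lens 2, so d_o2 = +118.8 cm.
Lens 2: 1/d_i2 = 1/f₂ − 1/d_o2 = 1/(30.0) − 1/(118.8) = 0.02492, so d_i2 = 40.1 cm.
The final image is real, 40.1 cm to the right of lens 2 (overall magnification ≈ -0.039).

40.1 cm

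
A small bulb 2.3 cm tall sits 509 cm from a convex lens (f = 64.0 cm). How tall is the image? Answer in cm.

1/d_i = 1/f − 1/d_o = 1/(64.00) − 1/(509) = 0.01366, so d_i = 73.20 cm.
m = −d_i/d_o = -0.1438.
|h_i| = |m|·h_o = 0.1438 × 2.3 = 0.331 cm. The image is real, inverted and reduced, on the far side of the lens.

0.331 cm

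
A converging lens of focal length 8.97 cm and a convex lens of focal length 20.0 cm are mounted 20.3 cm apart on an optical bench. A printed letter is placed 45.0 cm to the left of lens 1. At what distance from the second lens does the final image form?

Lens 1: 1/d_i1 = 1/f₁ − 1/d_o1 = 1/(8.97) − 1/(45.0) = 0.08926, so d_i1 = 11.20 cm.
The intermediate image is 11.20 cm to the right of lens 1, which is 20.3 − (11.20) = 9.100 cm to the left of lens 2, so d_o2 = +9.100 cm.
Lens 2: 1/d_i2 = 1/f₂ − 1/d_o2 = 1/(20.0) − 1/(9.100) = -0.05989, so d_i2 = -16.7 cm.
The final image is virtual, 16.7 cm to the left of lens 2 (overall magnification ≈ -0.46).

16.7 cm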